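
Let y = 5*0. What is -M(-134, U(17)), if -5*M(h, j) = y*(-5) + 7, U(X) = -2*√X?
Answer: 7/5 ≈ 1.4000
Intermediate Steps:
y = 0
M(h, j) = -7/5 (M(h, j) = -(0*(-5) + 7)/5 = -(0 + 7)/5 = -⅕*7 = -7/5)
-M(-134, U(17)) = -1*(-7/5) = 7/5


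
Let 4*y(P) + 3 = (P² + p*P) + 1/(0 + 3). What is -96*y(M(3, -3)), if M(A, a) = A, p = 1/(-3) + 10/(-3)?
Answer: 112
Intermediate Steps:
p = -11/3 (p = 1*(-⅓) + 10*(-⅓) = -⅓ - 10/3 = -11/3 ≈ -3.6667)
y(P) = -⅔ - 11*P/12 + P²/4 (y(P) = -¾ + ((P² - 11*P/3) + 1/(0 + 3))/4 = -¾ + ((P² - 11*P/3) + 1/3)/4 = -¾ + ((P² - 11*P/3) + ⅓)/4 = -¾ + (⅓ + P² - 11*P/3)/4 = -¾ + (1/12 - 11*P/12 + P²/4) = -⅔ - 11*P/12 + P²/4)
-96*y(M(3, -3)) = -96*(-⅔ - 11/12*3 + (¼)*3²) = -96*(-⅔ - 11/4 + (¼)*9) = -96*(-⅔ - 11/4 + 9/4) = -96*(-7/6) = 112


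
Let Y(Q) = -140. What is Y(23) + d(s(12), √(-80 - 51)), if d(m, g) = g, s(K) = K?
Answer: -140 + I*√131 ≈ -140.0 + 11.446*I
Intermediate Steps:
Y(23) + d(s(12), √(-80 - 51)) = -140 + √(-80 - 51) = -140 + √(-131) = -140 + I*√131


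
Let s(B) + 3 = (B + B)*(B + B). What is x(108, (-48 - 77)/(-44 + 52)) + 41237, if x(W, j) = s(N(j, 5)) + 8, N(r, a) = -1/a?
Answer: 1031054/25 ≈ 41242.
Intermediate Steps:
s(B) = -3 + 4*B**2 (s(B) = -3 + (B + B)*(B + B) = -3 + (2*B)*(2*B) = -3 + 4*B**2)
x(W, j) = 129/25 (x(W, j) = (-3 + 4*(-1/5)**2) + 8 = (-3 + 4*(1/25)) + 8 = (-3 + 4/25) + 8 = -71/25 + 8 = 129/25)
x(108, (-48 - 77)/(-44 + 52)) + 41237 = 129/25 + 41237 = 1031054/25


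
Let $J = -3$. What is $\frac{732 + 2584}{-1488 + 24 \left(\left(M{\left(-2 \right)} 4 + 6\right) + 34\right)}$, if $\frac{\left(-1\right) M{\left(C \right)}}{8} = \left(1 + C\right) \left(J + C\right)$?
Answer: $- \frac{829}{1092} \approx -0.75916$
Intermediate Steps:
$M{\left(C \right)} = - 8 \left(1 + C\right) \left(-3 + C\right)$
$\frac{732 + 2584}{-1488 + 24 \left(\left(M{\left(-2 \right)} 4 + 6\right) + 34\right)} = \frac{732 + 2584}{-1488 + 24 \left(\left(\left(24 - 8 \left(-2\right)^{2} + 16 \left(-2\right)\right) 4 + 6\right) + 34\right)} = \frac{3316}{-1488 + 24 \left(\left(\left(24 - 32 - 32\right) 4 + 6\right) + 34\right)} = \frac{3316}{-1488 + 24 \left(\left(\left(-40\right) 4 + 6\right) + 34\right)} = \frac{3316}{-1488 + 24 \left(\left(-160 + 6\right) + 34\right)} = \frac{3316}{-1488 + 24 \left(-154 + 34\right)} = \frac{3316}{-1488 + 24 \left(-120\right)} = \frac{3316}{-1488 - 2880} = \frac{3316}{-4368} = 3316 \left(- \frac{1}{4368}\right) = - \frac{829}{1092}$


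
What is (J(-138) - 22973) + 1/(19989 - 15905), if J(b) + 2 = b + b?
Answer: -94957083/4084 ≈ -23251.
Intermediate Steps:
J(b) = -2 + 2*b (J(b) = -2 + (b + b) = -2 + 2*b)
(J(-138) - 22973) + 1/(19989 - 15905) = ((-2 + 2*(-138)) - 22973) + 1/(19989 - 15905) = ((-2 - 276) - 22973) + 1/4084 = (-278 - 22973) + 1/4084 = -23251 + 1/4084 = -94957083/4084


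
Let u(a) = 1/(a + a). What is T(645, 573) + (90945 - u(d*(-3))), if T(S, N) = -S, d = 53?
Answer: 28715401/318 ≈ 90300.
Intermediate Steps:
u(a) = 1/(2*a)
T(645, 573) + (90945 - u(d*(-3))) = -1*645 + (90945 - 1/(2*(53*(-3)))) = -645 + (90945 - 1/(2*(-159))) = -645 + (90945 - (-1)/(2*159)) = -645 + (90945 - 1*(-1/318)) = -645 + (90945 + 1/318) = -645 + 28920511/318 = 28715401/318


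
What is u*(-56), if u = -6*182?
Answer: 61152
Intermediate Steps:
u = -1092
u*(-56) = -1092*(-56) = 61152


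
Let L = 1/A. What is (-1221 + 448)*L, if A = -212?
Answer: 773/212 ≈ 3.6462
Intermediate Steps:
L = -1/212 (L = 1/(-212) = -1/212 ≈ -0.0047170)
(-1221 + 448)*L = (-1221 + 448)*(-1/212) = -773*(-1/212) = 773/212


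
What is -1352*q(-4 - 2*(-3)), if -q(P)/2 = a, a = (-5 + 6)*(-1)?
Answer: -2704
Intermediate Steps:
a = -1 (a = 1*(-1) = -1)
q(P) = 2 (q(P) = -2*(-1) = 2)
-1352*q(-4 - 2*(-3)) = -1352*2 = -2704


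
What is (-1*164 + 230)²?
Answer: 4356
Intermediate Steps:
(-1*164 + 230)² = (-164 + 230)² = 66² = 4356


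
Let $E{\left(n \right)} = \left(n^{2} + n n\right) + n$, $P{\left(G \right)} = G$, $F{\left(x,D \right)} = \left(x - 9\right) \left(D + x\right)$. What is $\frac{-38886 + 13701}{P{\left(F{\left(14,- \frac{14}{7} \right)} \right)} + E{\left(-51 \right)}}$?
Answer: $- \frac{8395}{1737} \approx -4.833$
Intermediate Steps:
$F{\left(x,D \right)} = \left(-9 + x\right) \left(D + x\right)$
$E{\left(n \right)} = n + 2 n^{2}$ ($E{\left(n \right)} = \left(n^{2} + n^{2}\right) + n = 2 n^{2} + n = n + 2 n^{2}$)
$\frac{-38886 + 13701}{P{\left(F{\left(14,- \frac{14}{7} \right)} \right)} + E{\left(-51 \right)}} = \frac{-38886 + 13701}{\left(14^{2} - 9 \left(- \frac{14}{7}\right) - 126 + - \frac{14}{7} \cdot 14\right) - 51 \left(1 + 2 \left(-51\right)\right)} = - \frac{25185}{\left(196 - 9 \left(\left(-14\right) \frac{1}{7}\right) - 126 + \left(-14\right) \frac{1}{7} \cdot 14\right) - 51 \left(1 - 102\right)} = - \frac{25185}{\left(196 - -18 - 126 - 28\right) - -5151} = - \frac{25185}{\left(196 + 18 - 126 - 28\right) + 5151} = - \frac{25185}{60 + 5151} = - \frac{25185}{5211} = \left(-25185\right) \frac{1}{5211} = - \frac{8395}{1737}$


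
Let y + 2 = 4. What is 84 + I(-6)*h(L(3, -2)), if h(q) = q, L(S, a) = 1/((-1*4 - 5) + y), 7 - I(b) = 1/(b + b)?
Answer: 6971/84 ≈ 82.988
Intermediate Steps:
y = 2 (y = -2 + 4 = 2)
I(b) = 7 - 1/(2*b) (I(b) = 7 - 1/(b + b) = 7 - 1/(2*b))
L(S, a) = -1/7 (L(S, a) = 1/((-1*4 - 5) + 2) = 1/((-4 - 5) + 2) = 1/(-9 + 2) = 1/(-7) = -1/7)
84 + I(-6)*h(L(3, -2)) = 84 + (7 - 1/2/(-6))*(-1/7) = 84 + (7 - 1/2*(-1/6))*(-1/7) = 84 + (7 + 1/12)*(-1/7) = 84 + (85/12)*(-1/7) = 84 - 85/84 = 6971/84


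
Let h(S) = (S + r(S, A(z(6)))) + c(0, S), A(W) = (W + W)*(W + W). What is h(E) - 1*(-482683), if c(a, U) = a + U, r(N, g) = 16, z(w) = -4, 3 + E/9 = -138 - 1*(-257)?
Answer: 484787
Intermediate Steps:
E = 1044 (E = -27 + 9*(-138 - 1*(-257)) = -27 + 9*(-138 + 257) = -27 + 9*119 = -27 + 1071 = 1044)
A(W) = 4*W² (A(W) = (2*W)*(2*W) = 4*W²)
c(a, U) = U + a
h(S) = 16 + 2*S (h(S) = (S + 16) + (S + 0) = (16 + S) + S = 16 + 2*S)
h(E) - 1*(-482683) = (16 + 2*1044) - 1*(-482683) = (16 + 2088) + 482683 = 2104 + 482683 = 484787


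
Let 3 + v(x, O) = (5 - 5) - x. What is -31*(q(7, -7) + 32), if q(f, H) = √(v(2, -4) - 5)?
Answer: -992 - 31*I*√10 ≈ -992.0 - 98.031*I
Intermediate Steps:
v(x, O) = -3 - x (v(x, O) = -3 + ((5 - 5) - x) = -3 + (0 - x) = -3 - x)
q(f, H) = I*√10 (q(f, H) = √((-3 - 1*2) - 5) = √((-3 - 2) - 5) = √(-5 - 5) = √(-10) = I*√10)
-31*(q(7, -7) + 32) = -31*(I*√10 + 32) = -31*(32 + I*√10) = -992 - 31*I*√10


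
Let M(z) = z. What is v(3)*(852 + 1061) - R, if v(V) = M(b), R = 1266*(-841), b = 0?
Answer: 1064706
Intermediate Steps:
R = -1064706
v(V) = 0
v(3)*(852 + 1061) - R = 0*(852 + 1061) - 1*(-1064706) = 0*1913 + 1064706 = 0 + 1064706 = 1064706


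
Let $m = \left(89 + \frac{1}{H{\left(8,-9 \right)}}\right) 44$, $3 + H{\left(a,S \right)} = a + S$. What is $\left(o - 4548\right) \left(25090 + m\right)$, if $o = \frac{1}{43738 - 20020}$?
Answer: $- \frac{1042558359895}{7906} \approx -1.3187 \cdot 10^{8}$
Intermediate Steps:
$H{\left(a,S \right)} = -3 + S + a$ ($H{\left(a,S \right)} = -3 + \left(a + S\right) = -3 + \left(S + a\right) = -3 + S + a$)
$o = \frac{1}{23718} \approx 4.2162 \cdot 10^{-5}$
$m = 3905$ ($m = \left(89 + \frac{1}{-3 - 9 + 8}\right) 44 = \left(89 + \frac{1}{-4}\right) 44 = \left(89 - \frac{1}{4}\right) 44 = \frac{355}{4} \cdot 44 = 3905$)
$\left(o - 4548\right) \left(25090 + m\right) = \left(\frac{1}{23718} - 4548\right) \left(25090 + 3905\right) = \left(- \frac{107869463}{23718}\right) 28995 = - \frac{1042558359895}{7906}$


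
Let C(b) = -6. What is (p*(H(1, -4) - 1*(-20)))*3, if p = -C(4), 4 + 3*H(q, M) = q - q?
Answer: 336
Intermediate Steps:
H(q, M) = -4/3 (H(q, M) = -4/3 + (q - q)/3 = -4/3 + (⅓)*0 = -4/3 + 0 = -4/3)
p = 6 (p = -1*(-6) = 6)
(p*(H(1, -4) - 1*(-20)))*3 = (6*(-4/3 - 1*(-20)))*3 = (6*(-4/3 + 20))*3 = (6*(56/3))*3 = 112*3 = 336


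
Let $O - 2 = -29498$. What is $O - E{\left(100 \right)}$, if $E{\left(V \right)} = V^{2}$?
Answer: $-39496$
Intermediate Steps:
$O = -29496$ ($O = 2 - 29498 = -29496$)
$O - E{\left(100 \right)} = -29496 - 100^{2} = -29496 - 10000 = -39496$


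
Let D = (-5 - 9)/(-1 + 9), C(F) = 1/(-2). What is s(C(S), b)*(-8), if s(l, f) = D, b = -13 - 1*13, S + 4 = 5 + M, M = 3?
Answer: 14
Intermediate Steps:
S = 4 (S = -4 + (5 + 3) = -4 + 8 = 4)
C(F) = -½
b = -26 (b = -13 - 13 = -26)
D = -7/4 (D = -14/8 = -14*⅛ = -7/4 ≈ -1.7500)
s(l, f) = -7/4
s(C(S), b)*(-8) = -7/4*(-8) = 14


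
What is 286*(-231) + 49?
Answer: -66017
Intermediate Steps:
286*(-231) + 49 = -66066 + 49 = -66017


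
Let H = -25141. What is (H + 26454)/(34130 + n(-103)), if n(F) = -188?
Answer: 1313/33942 ≈ 0.038684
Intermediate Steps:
(H + 26454)/(34130 + n(-103)) = (-25141 + 26454)/(34130 - 188) = 1313/33942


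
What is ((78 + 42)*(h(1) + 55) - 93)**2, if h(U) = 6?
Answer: 52229529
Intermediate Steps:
((78 + 42)*(h(1) + 55) - 93)**2 = ((78 + 42)*(6 + 55) - 93)**2 = (120*61 - 93)**2 = (7320 - 93)**2 = 7227**2 = 52229529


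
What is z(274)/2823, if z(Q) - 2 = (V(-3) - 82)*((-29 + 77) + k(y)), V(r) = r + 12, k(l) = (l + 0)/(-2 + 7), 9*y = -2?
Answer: -157444/127035 ≈ -1.2394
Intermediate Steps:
y = -2/9 (y = (1/9)*(-2) = -2/9 ≈ -0.22222)
k(l) = l/5
V(r) = 12 + r
z(Q) = -157444/45 (z(Q) = 2 + ((12 - 3) - 82)*((-29 + 77) + (1/5)*(-2/9)) = 2 + (9 - 82)*(48 - 2/45) = 2 - 73*2158/45 = 2 - 157534/45 = -157444/45)
z(274)/2823 = -157444/45/2823 = -157444/45*1/2823 = -157444/127035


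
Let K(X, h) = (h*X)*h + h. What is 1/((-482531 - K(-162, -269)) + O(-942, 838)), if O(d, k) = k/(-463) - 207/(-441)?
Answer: 22687/255006840727 ≈ 8.8966e-8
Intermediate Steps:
K(X, h) = h + X*h**2 (K(X, h) = (X*h)*h + h = X*h**2 + h = h + X*h**2)
O(d, k) = 23/49 - k/463 (O(d, k) = k*(-1/463) - 207*(-1/441) = -k/463 + 23/49 = 23/49 - k/463)
1/((-482531 - K(-162, -269)) + O(-942, 838)) = 1/((-482531 - (-269)*(1 - 162*(-269))) + (23/49 - 1/463*838)) = 1/((-482531 - (-269)*(1 + 43578)) + (23/49 - 838/463)) = 1/((-482531 - (-269)*43579) - 30413/22687) = 1/((-482531 - 1*(-11722751)) - 30413/22687) = 1/((-482531 + 11722751) - 30413/22687) = 1/(11240220 - 30413/22687) = 1/(255006840727/22687) = 22687/255006840727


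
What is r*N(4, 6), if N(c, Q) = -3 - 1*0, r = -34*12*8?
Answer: 9792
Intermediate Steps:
r = -3264 (r = -408*8 = -3264)
N(c, Q) = -3 (N(c, Q) = -3 + 0 = -3)
r*N(4, 6) = -3264*(-3) = 9792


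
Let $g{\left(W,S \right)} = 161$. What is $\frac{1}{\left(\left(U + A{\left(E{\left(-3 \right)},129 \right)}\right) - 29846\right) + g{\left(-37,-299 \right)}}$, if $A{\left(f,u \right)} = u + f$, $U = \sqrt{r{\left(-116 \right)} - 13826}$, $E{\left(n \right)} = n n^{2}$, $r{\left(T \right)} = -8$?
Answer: $- \frac{29583}{875167723} - \frac{i \sqrt{13834}}{875167723} \approx -3.3803 \cdot 10^{-5} - 1.3439 \cdot 10^{-7} i$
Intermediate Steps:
$E{\left(n \right)} = n^{3}$
$U = i \sqrt{13834}$ ($U = \sqrt{-8 - 13826} = \sqrt{-13834} = i \sqrt{13834} \approx 117.62 i$)
$A{\left(f,u \right)} = f + u$
$\frac{1}{\left(\left(U + A{\left(E{\left(-3 \right)},129 \right)}\right) - 29846\right) + g{\left(-37,-299 \right)}} = \frac{1}{\left(\left(i \sqrt{13834} + \left(\left(-3\right)^{3} + 129\right)\right) - 29846\right) + 161} = \frac{1}{\left(\left(i \sqrt{13834} + \left(-27 + 129\right)\right) - 29846\right) + 161} = \frac{1}{\left(\left(i \sqrt{13834} + 102\right) - 29846\right) + 161} = \frac{1}{\left(\left(102 + i \sqrt{13834}\right) - 29846\right) + 161} = \frac{1}{\left(-29744 + i \sqrt{13834}\right) + 161} = \frac{1}{-29583 + i \sqrt{13834}}$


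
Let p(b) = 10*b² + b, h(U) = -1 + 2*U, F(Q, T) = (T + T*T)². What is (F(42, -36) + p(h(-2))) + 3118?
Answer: 1590963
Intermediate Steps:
F(Q, T) = (T + T²)²
p(b) = b + 10*b²
(F(42, -36) + p(h(-2))) + 3118 = ((-36)²*(1 - 36)² + (-1 + 2*(-2))*(1 + 10*(-1 + 2*(-2)))) + 3118 = (1296*(-35)² + (-1 - 4)*(1 + 10*(-1 - 4))) + 3118 = (1296*1225 - 5*(1 + 10*(-5))) + 3118 = (1587600 - 5*(1 - 50)) + 3118 = (1587600 - 5*(-49)) + 3118 = (1587600 + 245) + 3118 = 1587845 + 3118 = 1590963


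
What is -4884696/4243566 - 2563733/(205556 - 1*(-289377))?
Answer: -2216161239541/350046808513 ≈ -6.3310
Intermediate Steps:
-4884696/4243566 - 2563733/(205556 - 1*(-289377)) = -4884696*1/4243566 - 2563733/(205556 + 289377) = -814116/707261 - 2563733/494933 = -2216161239541/350046808513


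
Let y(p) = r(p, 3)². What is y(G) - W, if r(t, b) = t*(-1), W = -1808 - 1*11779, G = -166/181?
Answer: 445151263/32761 ≈ 13588.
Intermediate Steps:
G = -166/181 (G = -166*1/181 = -166/181 ≈ -0.91713)
W = -13587 (W = -1808 - 11779 = -13587)
r(t, b) = -t
y(p) = p² (y(p) = (-p)² = p²)
y(G) - W = (-166/181)² - 1*(-13587) = 27556/32761 + 13587 = 445151263/32761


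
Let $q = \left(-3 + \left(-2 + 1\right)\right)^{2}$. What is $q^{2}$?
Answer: $256$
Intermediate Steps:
$q = 16$ ($q = \left(-3 - 1\right)^{2} = \left(-4\right)^{2} = 16$)
$q^{2} = 16^{2} = 256$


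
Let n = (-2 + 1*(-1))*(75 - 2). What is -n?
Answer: 219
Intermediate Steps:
n = -219 (n = (-2 - 1)*73 = -3*73 = -219)
-n = -1*(-219) = 219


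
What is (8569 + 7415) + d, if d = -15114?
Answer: 870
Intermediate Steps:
(8569 + 7415) + d = (8569 + 7415) - 15114 = 15984 - 15114 = 870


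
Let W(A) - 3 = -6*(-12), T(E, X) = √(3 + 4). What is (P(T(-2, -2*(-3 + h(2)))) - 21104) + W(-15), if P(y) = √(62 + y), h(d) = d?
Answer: -21029 + √(62 + √7) ≈ -21021.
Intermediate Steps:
T(E, X) = √7
W(A) = 75 (W(A) = 3 - 6*(-12) = 3 + 72 = 75)
(P(T(-2, -2*(-3 + h(2)))) - 21104) + W(-15) = (√(62 + √7) - 21104) + 75 = (-21104 + √(62 + √7)) + 75 = -21029 + √(62 + √7)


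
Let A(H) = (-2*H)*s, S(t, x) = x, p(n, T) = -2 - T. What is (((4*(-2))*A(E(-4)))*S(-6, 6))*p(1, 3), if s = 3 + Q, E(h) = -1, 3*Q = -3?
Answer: 960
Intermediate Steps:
Q = -1 (Q = (1/3)*(-3) = -1)
s = 2 (s = 3 - 1 = 2)
A(H) = -4*H (A(H) = -2*H*2 = -4*H)
(((4*(-2))*A(E(-4)))*S(-6, 6))*p(1, 3) = (((4*(-2))*(-4*(-1)))*6)*(-2 - 1*3) = (-8*4*6)*(-2 - 3) = -32*6*(-5) = -192*(-5) = 960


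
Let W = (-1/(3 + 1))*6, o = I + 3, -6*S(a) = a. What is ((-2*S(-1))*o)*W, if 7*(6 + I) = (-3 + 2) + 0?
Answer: -11/7 ≈ -1.5714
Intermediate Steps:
S(a) = -a/6
I = -43/7 (I = -6 + ((-3 + 2) + 0)/7 = -6 + (-1 + 0)/7 = -6 + (1/7)*(-1) = -6 - 1/7 = -43/7 ≈ -6.1429)
o = -22/7 (o = -43/7 + 3 = -22/7 ≈ -3.1429)
W = -3/2 (W = (-1/4)*6 = ((1/4)*(-1))*6 = -1/4*6 = -3/2 ≈ -1.5000)
((-2*S(-1))*o)*W = (-(-1)*(-1)/3*(-22/7))*(-3/2) = (-2*1/6*(-22/7))*(-3/2) = -1/3*(-22/7)*(-3/2) = (22/21)*(-3/2) = -11/7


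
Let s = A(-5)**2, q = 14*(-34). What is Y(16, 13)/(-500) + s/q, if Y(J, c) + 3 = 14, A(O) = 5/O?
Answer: -717/29750 ≈ -0.024101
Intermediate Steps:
q = -476
Y(J, c) = 11 (Y(J, c) = -3 + 14 = 11)
s = 1 (s = (5/(-5))**2 = (5*(-1/5))**2 = (-1)**2 = 1)
Y(16, 13)/(-500) + s/q = 11/(-500) + 1/(-476) = 11*(-1/500) + 1*(-1/476) = -11/500 - 1/476 = -717/29750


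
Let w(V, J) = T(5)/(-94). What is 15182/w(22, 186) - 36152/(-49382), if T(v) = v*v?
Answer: -35236271728/617275 ≈ -57084.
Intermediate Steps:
T(v) = v²
w(V, J) = -25/94 (w(V, J) = 5²/(-94) = 25*(-1/94) = -25/94)
15182/w(22, 186) - 36152/(-49382) = 15182/(-25/94) - 36152/(-49382) = 15182*(-94/25) - 36152*(-1/49382) = -1427108/25 + 18076/24691 = -35236271728/617275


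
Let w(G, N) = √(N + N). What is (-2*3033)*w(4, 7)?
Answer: -6066*√14 ≈ -22697.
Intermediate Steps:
w(G, N) = √2*√N (w(G, N) = √(2*N) = √2*√N)
(-2*3033)*w(4, 7) = (-2*3033)*(√2*√7) = -6066*√14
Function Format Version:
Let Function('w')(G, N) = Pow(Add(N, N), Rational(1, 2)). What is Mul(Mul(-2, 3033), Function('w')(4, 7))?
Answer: Mul(-6066, Pow(14, Rational(1, 2))) ≈ -22697.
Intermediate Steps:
Function('w')(G, N) = Mul(Pow(2, Rational(1, 2)), Pow(N, Rational(1, 2))) (Function('w')(G, N) = Pow(Mul(2, N), Rational(1, 2)) = Mul(Pow(2, Rational(1, 2)), Pow(N, Rational(1, 2))))
Mul(Mul(-2, 3033), Function('w')(4, 7)) = Mul(Mul(-2, 3033), Mul(Pow(2, Rational(1, 2)), Pow(7, Rational(1, 2)))) = Mul(-6066, Pow(14, Rational(1, 2)))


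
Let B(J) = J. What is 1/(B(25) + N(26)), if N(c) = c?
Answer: 1/51 ≈ 0.019608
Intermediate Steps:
1/(B(25) + N(26)) = 1/(25 + 26) = 1/51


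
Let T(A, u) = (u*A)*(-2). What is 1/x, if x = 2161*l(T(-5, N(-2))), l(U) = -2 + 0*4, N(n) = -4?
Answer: -1/4322 ≈ -0.00023137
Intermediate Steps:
T(A, u) = -2*A*u (T(A, u) = (A*u)*(-2) = -2*A*u)
l(U) = -2 (l(U) = -2 + 0 = -2)
x = -4322 (x = 2161*(-2) = -4322)
1/x = 1/(-4322) = -1/4322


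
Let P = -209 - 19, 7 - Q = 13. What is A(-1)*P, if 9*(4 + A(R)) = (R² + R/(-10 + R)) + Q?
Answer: 11400/11 ≈ 1036.4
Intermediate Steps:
Q = -6 (Q = 7 - 1*13 = 7 - 13 = -6)
P = -228
A(R) = -14/3 + R²/9 + R/(9*(-10 + R)) (A(R) = -4 + ((R² + R/(-10 + R)) - 6)/9 = -4 + (-6 + R² + R/(-10 + R))/9 = -4 + (-⅔ + R²/9 + R/(9*(-10 + R))) = -14/3 + R²/9 + R/(9*(-10 + R)))
A(-1)*P = ((420 + (-1)³ - 41*(-1) - 10*(-1)²)/(9*(-10 - 1)))*(-228) = ((⅑)*(420 - 1 + 41 - 10*1)/(-11))*(-228) = ((⅑)*(-1/11)*(420 - 1 + 41 - 10))*(-228) = ((⅑)*(-1/11)*450)*(-228) = -50/11*(-228) = 11400/11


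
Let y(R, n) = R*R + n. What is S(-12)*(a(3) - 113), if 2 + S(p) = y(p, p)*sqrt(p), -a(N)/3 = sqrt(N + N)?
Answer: 2*(1 - 132*I*sqrt(3))*(113 + 3*sqrt(6)) ≈ 240.7 - 55031.0*I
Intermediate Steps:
y(R, n) = n + R**2 (y(R, n) = R**2 + n = n + R**2)
a(N) = -3*sqrt(2)*sqrt(N) (a(N) = -3*sqrt(N + N) = -3*sqrt(2)*sqrt(N))
S(p) = -2 + sqrt(p)*(p + p**2) (S(p) = -2 + (p + p**2)*sqrt(p) = -2 + sqrt(p)*(p + p**2))
S(-12)*(a(3) - 113) = (-2 + (-12)**(3/2)*(1 - 12))*(-3*sqrt(2)*sqrt(3) - 113) = (-2 - 24*I*sqrt(3)*(-11))*(-3*sqrt(6) - 113) = (-2 + 264*I*sqrt(3))*(-113 - 3*sqrt(6)) = (-113 - 3*sqrt(6))*(-2 + 264*I*sqrt(3))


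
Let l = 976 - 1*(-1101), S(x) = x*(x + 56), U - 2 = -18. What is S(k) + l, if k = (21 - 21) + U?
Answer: 1437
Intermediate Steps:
U = -16 (U = 2 - 18 = -16)
k = -16 (k = (21 - 21) - 16 = 0 - 16 = -16)
S(x) = x*(56 + x)
l = 2077 (l = 976 + 1101 = 2077)
S(k) + l = -16*(56 - 16) + 2077 = -16*40 + 2077 = -640 + 2077 = 1437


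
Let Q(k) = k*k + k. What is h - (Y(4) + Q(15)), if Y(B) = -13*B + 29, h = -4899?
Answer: -5116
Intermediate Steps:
Y(B) = 29 - 13*B
Q(k) = k + k² (Q(k) = k² + k = k + k²)
h - (Y(4) + Q(15)) = -4899 - ((29 - 13*4) + 15*(1 + 15)) = -4899 - ((29 - 52) + 15*16) = -4899 - (-23 + 240) = -4899 - 1*217 = -4899 - 217 = -5116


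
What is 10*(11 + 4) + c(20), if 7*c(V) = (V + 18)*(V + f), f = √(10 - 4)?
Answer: 1810/7 + 38*√6/7 ≈ 271.87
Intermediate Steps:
f = √6 ≈ 2.4495
c(V) = (18 + V)*(V + √6)/7 (c(V) = ((V + 18)*(V + √6))/7 = ((18 + V)*(V + √6))/7 = (18 + V)*(V + √6)/7)
10*(11 + 4) + c(20) = 10*(11 + 4) + ((⅐)*20² + (18/7)*20 + 18*√6/7 + (⅐)*20*√6) = 10*15 + ((⅐)*400 + 360/7 + 18*√6/7 + 20*√6/7) = 150 + (400/7 + 360/7 + 18*√6/7 + 20*√6/7) = 150 + (760/7 + 38*√6/7) = 1810/7 + 38*√6/7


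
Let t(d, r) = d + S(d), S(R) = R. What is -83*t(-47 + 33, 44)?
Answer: 2324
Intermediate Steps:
t(d, r) = 2*d (t(d, r) = d + d = 2*d)
-83*t(-47 + 33, 44) = -166*(-47 + 33) = -166*(-14) = -83*(-28) = 2324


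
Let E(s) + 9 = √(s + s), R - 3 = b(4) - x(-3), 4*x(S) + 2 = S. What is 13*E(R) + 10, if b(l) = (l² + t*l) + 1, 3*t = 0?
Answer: -107 + 13*√170/2 ≈ -22.250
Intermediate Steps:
t = 0 (t = (⅓)*0 = 0)
x(S) = -½ + S/4
b(l) = 1 + l² (b(l) = (l² + 0*l) + 1 = (l² + 0) + 1 = l² + 1 = 1 + l²)
R = 85/4 (R = 3 + ((1 + 4²) - (-½ + (¼)*(-3))) = 3 + ((1 + 16) - (-½ - ¾)) = 3 + (17 - 1*(-5/4)) = 3 + (17 + 5/4) = 3 + 73/4 = 85/4 ≈ 21.250)
E(s) = -9 + √2*√s (E(s) = -9 + √(s + s) = -9 + √(2*s) = -9 + √2*√s)
13*E(R) + 10 = 13*(-9 + √2*√(85/4)) + 10 = 13*(-9 + √2*(√85/2)) + 10 = 13*(-9 + √170/2) + 10 = (-117 + 13*√170/2) + 10 = -107 + 13*√170/2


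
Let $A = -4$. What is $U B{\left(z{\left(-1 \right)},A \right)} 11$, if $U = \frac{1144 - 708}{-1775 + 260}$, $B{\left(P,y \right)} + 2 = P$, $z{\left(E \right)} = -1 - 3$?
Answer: $\frac{9592}{505} \approx 18.994$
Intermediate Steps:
$z{\left(E \right)} = -4$ ($z{\left(E \right)} = -1 - 3 = -4$)
$B{\left(P,y \right)} = -2 + P$
$U = - \frac{436}{1515}$ ($U = \frac{436}{-1515} = 436 \left(- \frac{1}{1515}\right) = - \frac{436}{1515} \approx -0.28779$)
$U B{\left(z{\left(-1 \right)},A \right)} 11 = - \frac{436 \left(-2 - 4\right) 11}{1515} = - \frac{436 \left(\left(-6\right) 11\right)}{1515} = \left(- \frac{436}{1515}\right) \left(-66\right) = \frac{9592}{505}$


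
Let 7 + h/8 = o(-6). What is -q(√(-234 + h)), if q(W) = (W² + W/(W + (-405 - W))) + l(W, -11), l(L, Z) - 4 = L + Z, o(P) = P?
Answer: 345 - 5252*I*√2/405 ≈ 345.0 - 18.339*I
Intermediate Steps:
h = -104 (h = -56 + 8*(-6) = -56 - 48 = -104)
l(L, Z) = 4 + L + Z (l(L, Z) = 4 + (L + Z) = 4 + L + Z)
q(W) = -7 + W² + 404*W/405 (q(W) = (W² + W/(W + (-405 - W))) + (4 + W - 11) = (W² + W/(-405)) + (-7 + W) = (W² - W/405) + (-7 + W) = -7 + W² + 404*W/405)
-q(√(-234 + h)) = -(-7 + (√(-234 - 104))² + 404*√(-234 - 104)/405) = -(-7 + (√(-338))² + 404*√(-338)/405) = -(-7 + (13*I*√2)² + 404*(13*I*√2)/405) = -(-7 - 338 + 5252*I*√2/405) = -(-345 + 5252*I*√2/405) = 345 - 5252*I*√2/405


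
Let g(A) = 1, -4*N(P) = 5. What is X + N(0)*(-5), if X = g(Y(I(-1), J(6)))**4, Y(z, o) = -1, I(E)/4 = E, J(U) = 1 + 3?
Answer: 29/4 ≈ 7.2500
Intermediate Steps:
J(U) = 4
N(P) = -5/4 (N(P) = -1/4*5 = -5/4)
I(E) = 4*E
X = 1 (X = 1**4 = 1)
X + N(0)*(-5) = 1 - 5/4*(-5) = 1 + 25/4 = 29/4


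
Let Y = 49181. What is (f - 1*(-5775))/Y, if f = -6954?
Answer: -1179/49181 ≈ -0.023973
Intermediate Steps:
(f - 1*(-5775))/Y = (-6954 - 1*(-5775))/49181 = (-6954 + 5775)*(1/49181) = -1179*1/49181 = -1179/49181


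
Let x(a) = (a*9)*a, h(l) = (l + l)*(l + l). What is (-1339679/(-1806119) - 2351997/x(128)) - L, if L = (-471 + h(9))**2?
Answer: -639891772112755/29591453696 ≈ -21624.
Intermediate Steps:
h(l) = 4*l**2 (h(l) = (2*l)*(2*l) = 4*l**2)
x(a) = 9*a**2 (x(a) = (9*a)*a = 9*a**2)
L = 21609 (L = (-471 + 4*9**2)**2 = (-471 + 4*81)**2 = (-471 + 324)**2 = (-147)**2 = 21609)
(-1339679/(-1806119) - 2351997/x(128)) - L = (-1339679/(-1806119) - 2351997/(9*128**2)) - 1*21609 = (-1339679*(-1/1806119) - 2351997/(9*16384)) - 21609 = (1339679/1806119 - 2351997/147456) - 21609 = (1339679/1806119 - 2351997*1/147456) - 21609 = (1339679/1806119 - 261333/16384) - 21609 = -450049195891/29591453696 - 21609 = -639891772112755/29591453696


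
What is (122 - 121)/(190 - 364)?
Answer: -1/174 ≈ -0.0057471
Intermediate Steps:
(122 - 121)/(190 - 364) = 1/(-174) = 1*(-1/174) = -1/174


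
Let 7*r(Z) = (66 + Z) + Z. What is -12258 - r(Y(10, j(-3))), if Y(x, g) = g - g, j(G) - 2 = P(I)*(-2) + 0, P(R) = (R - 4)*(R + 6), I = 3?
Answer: -85872/7 ≈ -12267.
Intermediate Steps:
P(R) = (-4 + R)*(6 + R)
j(G) = 20 (j(G) = 2 + ((-24 + 3² + 2*3)*(-2) + 0) = 2 + ((-24 + 9 + 6)*(-2) + 0) = 2 + (-9*(-2) + 0) = 2 + (18 + 0) = 2 + 18 = 20)
Y(x, g) = 0
r(Z) = 66/7 + 2*Z/7 (r(Z) = ((66 + Z) + Z)/7 = (66 + 2*Z)/7 = 66/7 + 2*Z/7)
-12258 - r(Y(10, j(-3))) = -12258 - (66/7 + (2/7)*0) = -12258 - (66/7 + 0) = -12258 - 1*66/7 = -12258 - 66/7 = -85872/7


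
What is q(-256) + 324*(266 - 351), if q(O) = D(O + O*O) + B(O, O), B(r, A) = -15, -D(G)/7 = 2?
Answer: -27569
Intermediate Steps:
D(G) = -14 (D(G) = -7*2 = -14)
q(O) = -29 (q(O) = -14 - 15 = -29)
q(-256) + 324*(266 - 351) = -29 + 324*(266 - 351) = -29 + 324*(-85) = -29 - 27540 = -27569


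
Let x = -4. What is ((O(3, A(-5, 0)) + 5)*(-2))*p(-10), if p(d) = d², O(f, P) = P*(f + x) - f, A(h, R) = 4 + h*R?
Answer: 400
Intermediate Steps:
A(h, R) = 4 + R*h
O(f, P) = -f + P*(-4 + f) (O(f, P) = P*(f - 4) - f = P*(-4 + f) - f = -f + P*(-4 + f))
((O(3, A(-5, 0)) + 5)*(-2))*p(-10) = (((-1*3 - 4*(4 + 0*(-5)) + (4 + 0*(-5))*3) + 5)*(-2))*(-10)² = (((-3 - 4*(4 + 0) + (4 + 0)*3) + 5)*(-2))*100 = (((-3 - 4*4 + 4*3) + 5)*(-2))*100 = (((-3 - 16 + 12) + 5)*(-2))*100 = ((-7 + 5)*(-2))*100 = -2*(-2)*100 = 4*100 = 400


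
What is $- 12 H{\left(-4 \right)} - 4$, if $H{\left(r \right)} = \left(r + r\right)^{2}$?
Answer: $-772$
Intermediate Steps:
$H{\left(r \right)} = 4 r^{2}$ ($H{\left(r \right)} = \left(2 r\right)^{2} = 4 r^{2}$)
$- 12 H{\left(-4 \right)} - 4 = - 12 \cdot 4 \left(-4\right)^{2} - 4 = - 12 \cdot 4 \cdot 16 + \left(-7 + 3\right) = \left(-12\right) 64 - 4 = -768 - 4 = -772$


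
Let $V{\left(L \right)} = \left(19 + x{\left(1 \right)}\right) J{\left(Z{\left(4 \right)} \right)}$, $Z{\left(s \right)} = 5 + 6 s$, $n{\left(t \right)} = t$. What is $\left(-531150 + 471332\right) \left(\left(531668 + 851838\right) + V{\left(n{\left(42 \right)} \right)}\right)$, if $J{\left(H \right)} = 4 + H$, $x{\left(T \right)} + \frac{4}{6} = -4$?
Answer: $-82786855822$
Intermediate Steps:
$x{\left(T \right)} = - \frac{14}{3}$ ($x{\left(T \right)} = - \frac{2}{3} - 4 = - \frac{14}{3}$)
$V{\left(L \right)} = 473$ ($V{\left(L \right)} = \left(19 - \frac{14}{3}\right) \left(4 + \left(5 + 6 \cdot 4\right)\right) = \frac{43 \left(4 + \left(5 + 24\right)\right)}{3} = \frac{43 \left(4 + 29\right)}{3} = \frac{43}{3} \cdot 33 = 473$)
$\left(-531150 + 471332\right) \left(\left(531668 + 851838\right) + V{\left(n{\left(42 \right)} \right)}\right) = \left(-531150 + 471332\right) \left(\left(531668 + 851838\right) + 473\right) = - 59818 \left(1383506 + 473\right) = \left(-59818\right) 1383979 = -82786855822$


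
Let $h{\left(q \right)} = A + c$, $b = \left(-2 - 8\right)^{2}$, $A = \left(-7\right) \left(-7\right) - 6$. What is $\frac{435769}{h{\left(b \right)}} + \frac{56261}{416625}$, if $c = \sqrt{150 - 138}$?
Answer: $\frac{709713683212}{69576375} - \frac{871538 \sqrt{3}}{1837} \approx 9378.8$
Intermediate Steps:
$A = 43$ ($A = 49 - 6 = 43$)
$b = 100$ ($b = \left(-10\right)^{2} = 100$)
$c = 2 \sqrt{3}$ ($c = \sqrt{12} = 2 \sqrt{3} \approx 3.4641$)
$h{\left(q \right)} = 43 + 2 \sqrt{3}$
$\frac{435769}{h{\left(b \right)}} + \frac{56261}{416625} = \frac{435769}{43 + 2 \sqrt{3}} + \frac{56261}{416625} = \frac{56261}{416625} + \frac{435769}{43 + 2 \sqrt{3}}$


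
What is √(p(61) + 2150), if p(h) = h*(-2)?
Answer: 26*√3 ≈ 45.033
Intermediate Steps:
p(h) = -2*h
√(p(61) + 2150) = √(-2*61 + 2150) = √(-122 + 2150) = √2028 = 26*√3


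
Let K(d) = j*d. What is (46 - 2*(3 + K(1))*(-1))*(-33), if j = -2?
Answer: -1584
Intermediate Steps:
K(d) = -2*d
(46 - 2*(3 + K(1))*(-1))*(-33) = (46 - 2*(3 - 2*1)*(-1))*(-33) = (46 - 2*(3 - 2)*(-1))*(-33) = (46 - 2*1*(-1))*(-33) = (46 - 2*(-1))*(-33) = (46 + 2)*(-33) = 48*(-33) = -1584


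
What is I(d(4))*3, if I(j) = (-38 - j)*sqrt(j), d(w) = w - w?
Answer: 0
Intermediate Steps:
d(w) = 0
I(j) = sqrt(j)*(-38 - j)
I(d(4))*3 = (sqrt(0)*(-38 - 1*0))*3 = (0*(-38 + 0))*3 = (0*(-38))*3 = 0*3 = 0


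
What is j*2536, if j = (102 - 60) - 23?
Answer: 48184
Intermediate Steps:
j = 19 (j = 42 - 23 = 19)
j*2536 = 19*2536 = 48184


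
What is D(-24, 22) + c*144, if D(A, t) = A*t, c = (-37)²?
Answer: 196608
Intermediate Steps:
c = 1369
D(-24, 22) + c*144 = -24*22 + 1369*144 = -528 + 197136 = 196608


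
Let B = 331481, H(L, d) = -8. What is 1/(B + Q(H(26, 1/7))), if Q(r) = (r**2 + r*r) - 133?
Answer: 1/331476 ≈ 3.0168e-6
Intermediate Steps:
Q(r) = -133 + 2*r**2 (Q(r) = (r**2 + r**2) - 133 = 2*r**2 - 133 = -133 + 2*r**2)
1/(B + Q(H(26, 1/7))) = 1/(331481 + (-133 + 2*(-8)**2)) = 1/(331481 + (-133 + 2*64)) = 1/(331481 + (-133 + 128)) = 1/(331481 - 5) = 1/331476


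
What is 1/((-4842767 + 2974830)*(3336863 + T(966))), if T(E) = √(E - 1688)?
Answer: I/(1867937*(-3336863*I + 19*√2)) ≈ -1.6044e-13 + 1.2919e-18*I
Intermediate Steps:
T(E) = √(-1688 + E)
1/((-4842767 + 2974830)*(3336863 + T(966))) = 1/((-4842767 + 2974830)*(3336863 + √(-1688 + 966))) = 1/(-1867937*(3336863 + √(-722))) = 1/(-1867937*(3336863 + 19*I*√2)) = 1/(-6233049861631 - 35490803*I*√2)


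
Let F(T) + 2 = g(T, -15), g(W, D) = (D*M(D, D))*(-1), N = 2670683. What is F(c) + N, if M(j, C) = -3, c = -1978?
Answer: 2670636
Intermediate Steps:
g(W, D) = 3*D (g(W, D) = (D*(-3))*(-1) = -3*D*(-1) = 3*D)
F(T) = -47 (F(T) = -2 + 3*(-15) = -2 - 45 = -47)
F(c) + N = -47 + 2670683 = 2670636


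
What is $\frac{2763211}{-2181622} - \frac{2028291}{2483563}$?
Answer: $- \frac{11287572868795}{5418195679186} \approx -2.0833$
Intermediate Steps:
$\frac{2763211}{-2181622} - \frac{2028291}{2483563} = 2763211 \left(- \frac{1}{2181622}\right) - \frac{2028291}{2483563} = - \frac{2763211}{2181622} - \frac{2028291}{2483563} = - \frac{11287572868795}{5418195679186}$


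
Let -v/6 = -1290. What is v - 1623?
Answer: 6117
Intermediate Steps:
v = 7740 (v = -6*(-1290) = 7740)
v - 1623 = 7740 - 1623 = 6117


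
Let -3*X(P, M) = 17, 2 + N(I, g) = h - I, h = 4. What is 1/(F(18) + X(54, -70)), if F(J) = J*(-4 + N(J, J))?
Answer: -3/1097 ≈ -0.0027347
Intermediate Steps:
N(I, g) = 2 - I (N(I, g) = -2 + (4 - I) = 2 - I)
X(P, M) = -17/3 (X(P, M) = -⅓*17 = -17/3)
F(J) = J*(-2 - J) (F(J) = J*(-4 + (2 - J)) = J*(-2 - J))
1/(F(18) + X(54, -70)) = 1/(-1*18*(2 + 18) - 17/3) = 1/(-1*18*20 - 17/3) = 1/(-360 - 17/3) = 1/(-1097/3) = -3/1097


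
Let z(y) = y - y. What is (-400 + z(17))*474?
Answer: -189600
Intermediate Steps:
z(y) = 0
(-400 + z(17))*474 = (-400 + 0)*474 = -400*474 = -189600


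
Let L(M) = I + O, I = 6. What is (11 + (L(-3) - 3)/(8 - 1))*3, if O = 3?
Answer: 249/7 ≈ 35.571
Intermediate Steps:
L(M) = 9 (L(M) = 6 + 3 = 9)
(11 + (L(-3) - 3)/(8 - 1))*3 = (11 + (9 - 3)/(8 - 1))*3 = (11 + 6/7)*3 = (83/7)*3 = 249/7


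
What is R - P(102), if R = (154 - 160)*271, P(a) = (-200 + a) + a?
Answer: -1630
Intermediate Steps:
P(a) = -200 + 2*a
R = -1626 (R = -6*271 = -1626)
R - P(102) = -1626 - (-200 + 2*102) = -1626 - (-200 + 204) = -1626 - 1*4 = -1626 - 4 = -1630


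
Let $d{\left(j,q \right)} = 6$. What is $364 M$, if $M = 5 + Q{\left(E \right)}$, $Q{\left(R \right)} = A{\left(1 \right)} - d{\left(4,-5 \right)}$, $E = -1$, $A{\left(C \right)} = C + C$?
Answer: $364$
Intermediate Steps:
$A{\left(C \right)} = 2 C$
$Q{\left(R \right)} = -4$ ($Q{\left(R \right)} = 2 \cdot 1 - 6 = 2 - 6 = -4$)
$M = 1$ ($M = 5 - 4 = 1$)
$364 M = 364 \cdot 1 = 364$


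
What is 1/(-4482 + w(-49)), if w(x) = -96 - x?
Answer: -1/4529 ≈ -0.00022080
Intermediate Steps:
1/(-4482 + w(-49)) = 1/(-4482 + (-96 - 1*(-49))) = 1/(-4482 + (-96 + 49)) = 1/(-4482 - 47) = 1/(-4529) = -1/4529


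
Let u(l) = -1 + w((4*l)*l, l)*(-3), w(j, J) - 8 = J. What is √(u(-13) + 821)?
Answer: √835 ≈ 28.896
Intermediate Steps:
w(j, J) = 8 + J
u(l) = -25 - 3*l (u(l) = -1 + (8 + l)*(-3) = -1 + (-24 - 3*l) = -25 - 3*l)
√(u(-13) + 821) = √((-25 - 3*(-13)) + 821) = √((-25 + 39) + 821) = √(14 + 821) = √835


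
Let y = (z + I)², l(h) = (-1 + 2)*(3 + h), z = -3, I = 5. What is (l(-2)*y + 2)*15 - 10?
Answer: 80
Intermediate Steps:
l(h) = 3 + h (l(h) = 1*(3 + h) = 3 + h)
y = 4 (y = (-3 + 5)² = 2² = 4)
(l(-2)*y + 2)*15 - 10 = ((3 - 2)*4 + 2)*15 - 10 = (1*4 + 2)*15 - 10 = (4 + 2)*15 - 10 = 6*15 - 10 = 90 - 10 = 80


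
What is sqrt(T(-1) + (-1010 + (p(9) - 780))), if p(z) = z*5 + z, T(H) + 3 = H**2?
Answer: I*sqrt(1738) ≈ 41.689*I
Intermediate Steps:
T(H) = -3 + H**2
p(z) = 6*z (p(z) = 5*z + z = 6*z)
sqrt(T(-1) + (-1010 + (p(9) - 780))) = sqrt((-3 + (-1)**2) + (-1010 + (6*9 - 780))) = sqrt((-3 + 1) + (-1010 + (54 - 780))) = sqrt(-2 + (-1010 - 726)) = sqrt(-2 - 1736) = sqrt(-1738) = I*sqrt(1738)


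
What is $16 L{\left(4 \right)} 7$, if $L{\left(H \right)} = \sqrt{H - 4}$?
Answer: $0$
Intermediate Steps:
$L{\left(H \right)} = \sqrt{-4 + H}$
$16 L{\left(4 \right)} 7 = 16 \sqrt{-4 + 4} \cdot 7 = 16 \sqrt{0} \cdot 7 = 16 \cdot 0 \cdot 7 = 0 \cdot 7 = 0$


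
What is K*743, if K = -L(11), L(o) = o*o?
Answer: -89903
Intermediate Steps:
L(o) = o**2
K = -121 (K = -1*11**2 = -1*121 = -121)
K*743 = -121*743 = -89903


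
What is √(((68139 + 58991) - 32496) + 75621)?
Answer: √170255 ≈ 412.62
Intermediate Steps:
√(((68139 + 58991) - 32496) + 75621) = √((127130 - 32496) + 75621) = √(94634 + 75621) = √170255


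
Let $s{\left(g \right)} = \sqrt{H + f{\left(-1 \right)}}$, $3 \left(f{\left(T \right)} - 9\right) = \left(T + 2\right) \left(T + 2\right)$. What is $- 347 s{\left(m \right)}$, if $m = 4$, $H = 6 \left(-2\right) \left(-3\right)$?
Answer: $- \frac{694 \sqrt{102}}{3} \approx -2336.4$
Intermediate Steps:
$H = 36$ ($H = \left(-12\right) \left(-3\right) = 36$)
$f{\left(T \right)} = 9 + \frac{\left(2 + T\right)^{2}}{3}$ ($f{\left(T \right)} = 9 + \frac{\left(T + 2\right) \left(T + 2\right)}{3} = 9 + \frac{\left(2 + T\right) \left(2 + T\right)}{3} = 9 + \frac{\left(2 + T\right)^{2}}{3}$)
$s{\left(g \right)} = \frac{2 \sqrt{102}}{3}$ ($s{\left(g \right)} = \sqrt{36 + \left(9 + \frac{\left(2 - 1\right)^{2}}{3}\right)} = \sqrt{36 + \left(9 + \frac{1^{2}}{3}\right)} = \sqrt{36 + \left(9 + \frac{1}{3} \cdot 1\right)} = \sqrt{36 + \left(9 + \frac{1}{3}\right)} = \sqrt{36 + \frac{28}{3}} = \sqrt{\frac{136}{3}} = \frac{2 \sqrt{102}}{3}$)
$- 347 s{\left(m \right)} = - 347 \frac{2 \sqrt{102}}{3} = - \frac{694 \sqrt{102}}{3}$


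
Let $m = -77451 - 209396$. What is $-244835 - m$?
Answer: $42012$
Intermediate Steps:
$m = -286847$
$-244835 - m = -244835 - -286847 = -244835 + 286847 = 42012$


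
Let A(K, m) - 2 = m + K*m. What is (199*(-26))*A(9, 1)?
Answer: -62088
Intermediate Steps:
A(K, m) = 2 + m + K*m (A(K, m) = 2 + (m + K*m) = 2 + m + K*m)
(199*(-26))*A(9, 1) = (199*(-26))*(2 + 1 + 9*1) = -5174*(2 + 1 + 9) = -5174*12 = -62088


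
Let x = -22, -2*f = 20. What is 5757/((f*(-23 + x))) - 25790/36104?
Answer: 16353769/1353900 ≈ 12.079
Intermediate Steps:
f = -10 (f = -1/2*20 = -10)
5757/((f*(-23 + x))) - 25790/36104 = 5757/((-10*(-23 - 22))) - 25790/36104 = 5757/((-10*(-45))) - 25790*1/36104 = 5757/450 - 12895/18052 = 5757*(1/450) - 12895/18052 = 1919/150 - 12895/18052 = 16353769/1353900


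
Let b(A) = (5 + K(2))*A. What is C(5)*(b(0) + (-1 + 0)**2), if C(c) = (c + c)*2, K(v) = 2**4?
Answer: 20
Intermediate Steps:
K(v) = 16
C(c) = 4*c (C(c) = (2*c)*2 = 4*c)
b(A) = 21*A (b(A) = (5 + 16)*A = 21*A)
C(5)*(b(0) + (-1 + 0)**2) = (4*5)*(21*0 + (-1 + 0)**2) = 20*(0 + (-1)**2) = 20*(0 + 1) = 20*1 = 20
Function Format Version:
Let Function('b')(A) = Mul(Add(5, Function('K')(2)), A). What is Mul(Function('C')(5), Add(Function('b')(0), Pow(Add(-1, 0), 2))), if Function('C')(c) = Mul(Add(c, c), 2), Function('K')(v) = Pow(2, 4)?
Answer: 20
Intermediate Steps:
Function('K')(v) = 16
Function('C')(c) = Mul(4, c) (Function('C')(c) = Mul(Mul(2, c), 2) = Mul(4, c))
Function('b')(A) = Mul(21, A) (Function('b')(A) = Mul(Add(5, 16), A) = Mul(21, A))
Mul(Function('C')(5), Add(Function('b')(0), Pow(Add(-1, 0), 2))) = Mul(Mul(4, 5), Add(Mul(21, 0), Pow(Add(-1, 0), 2))) = Mul(20, Add(0, Pow(-1, 2))) = Mul(20, Add(0, 1)) = Mul(20, 1) = 20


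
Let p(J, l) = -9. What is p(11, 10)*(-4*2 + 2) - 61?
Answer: -7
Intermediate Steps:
p(11, 10)*(-4*2 + 2) - 61 = -9*(-4*2 + 2) - 61 = -9*(-8 + 2) - 61 = -9*(-6) - 61 = 54 - 61 = -7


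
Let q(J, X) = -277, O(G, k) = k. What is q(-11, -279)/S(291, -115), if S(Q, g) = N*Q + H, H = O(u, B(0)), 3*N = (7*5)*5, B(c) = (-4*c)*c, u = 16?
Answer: -277/16975 ≈ -0.016318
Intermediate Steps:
B(c) = -4*c²
N = 175/3 (N = ((7*5)*5)/3 = (35*5)/3 = (⅓)*175 = 175/3 ≈ 58.333)
H = 0 (H = -4*0² = -4*0 = 0)
S(Q, g) = 175*Q/3 (S(Q, g) = 175*Q/3 + 0 = 175*Q/3)
q(-11, -279)/S(291, -115) = -277/((175/3)*291) = -277/16975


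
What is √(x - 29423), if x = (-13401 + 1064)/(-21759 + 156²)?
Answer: 4*I*√12214240401/2577 ≈ 171.55*I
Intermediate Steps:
x = -12337/2577 (x = -12337/(-21759 + 24336) = -12337/2577 ≈ -4.7874)
√(x - 29423) = √(-12337/2577 - 29423) = √(-75835408/2577) = 4*I*√12214240401/2577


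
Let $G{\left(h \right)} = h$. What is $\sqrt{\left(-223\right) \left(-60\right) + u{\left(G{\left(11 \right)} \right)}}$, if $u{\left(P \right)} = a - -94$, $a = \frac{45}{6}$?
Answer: $\frac{\sqrt{53926}}{2} \approx 116.11$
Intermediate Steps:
$a = \frac{15}{2}$ ($a = 45 \cdot \frac{1}{6} = \frac{15}{2} \approx 7.5$)
$u{\left(P \right)} = \frac{203}{2}$ ($u{\left(P \right)} = \frac{15}{2} - -94 = \frac{15}{2} + 94 = \frac{203}{2}$)
$\sqrt{\left(-223\right) \left(-60\right) + u{\left(G{\left(11 \right)} \right)}} = \sqrt{\left(-223\right) \left(-60\right) + \frac{203}{2}} = \sqrt{13380 + \frac{203}{2}} = \sqrt{\frac{26963}{2}} = \frac{\sqrt{53926}}{2}$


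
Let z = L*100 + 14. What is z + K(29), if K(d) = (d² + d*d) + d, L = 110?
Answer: 12725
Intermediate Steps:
K(d) = d + 2*d² (K(d) = (d² + d²) + d = 2*d² + d = d + 2*d²)
z = 11014 (z = 110*100 + 14 = 11000 + 14 = 11014)
z + K(29) = 11014 + 29*(1 + 2*29) = 11014 + 29*(1 + 58) = 11014 + 29*59 = 11014 + 1711 = 12725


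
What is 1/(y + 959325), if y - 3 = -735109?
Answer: 1/224219 ≈ 4.4599e-6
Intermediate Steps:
y = -735106 (y = 3 - 735109 = -735106)
1/(y + 959325) = 1/(-735106 + 959325) = 1/224219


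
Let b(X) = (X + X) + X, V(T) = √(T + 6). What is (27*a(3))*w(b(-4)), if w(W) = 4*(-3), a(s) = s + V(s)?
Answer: -1944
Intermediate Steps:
V(T) = √(6 + T)
a(s) = s + √(6 + s)
b(X) = 3*X (b(X) = 2*X + X = 3*X)
w(W) = -12
(27*a(3))*w(b(-4)) = (27*(3 + √(6 + 3)))*(-12) = (27*(3 + √9))*(-12) = (27*(3 + 3))*(-12) = (27*6)*(-12) = 162*(-12) = -1944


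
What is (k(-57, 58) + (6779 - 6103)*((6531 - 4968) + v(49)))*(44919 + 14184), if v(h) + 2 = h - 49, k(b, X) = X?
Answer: 62371041282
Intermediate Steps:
v(h) = -51 + h (v(h) = -2 + (h - 49) = -2 + (-49 + h) = -51 + h)
(k(-57, 58) + (6779 - 6103)*((6531 - 4968) + v(49)))*(44919 + 14184) = (58 + (6779 - 6103)*((6531 - 4968) + (-51 + 49)))*(44919 + 14184) = (58 + 676*(1563 - 2))*59103 = (58 + 676*1561)*59103 = (58 + 1055236)*59103 = 1055294*59103 = 62371041282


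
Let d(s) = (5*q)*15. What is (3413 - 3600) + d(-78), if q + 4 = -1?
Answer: -562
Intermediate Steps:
q = -5 (q = -4 - 1 = -5)
d(s) = -375 (d(s) = (5*(-5))*15 = -25*15 = -375)
(3413 - 3600) + d(-78) = (3413 - 3600) - 375 = -187 - 375 = -562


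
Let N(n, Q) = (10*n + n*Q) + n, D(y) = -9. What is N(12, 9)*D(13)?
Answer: -2160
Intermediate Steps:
N(n, Q) = 11*n + Q*n (N(n, Q) = (10*n + Q*n) + n = 11*n + Q*n)
N(12, 9)*D(13) = (12*(11 + 9))*(-9) = (12*20)*(-9) = 240*(-9) = -2160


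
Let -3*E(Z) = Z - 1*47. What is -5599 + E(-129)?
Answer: -16621/3 ≈ -5540.3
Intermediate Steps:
E(Z) = 47/3 - Z/3 (E(Z) = -(Z - 1*47)/3 = -(Z - 47)/3 = -(-47 + Z)/3 = 47/3 - Z/3)
-5599 + E(-129) = -5599 + (47/3 - ⅓*(-129)) = -5599 + (47/3 + 43) = -5599 + 176/3 = -16621/3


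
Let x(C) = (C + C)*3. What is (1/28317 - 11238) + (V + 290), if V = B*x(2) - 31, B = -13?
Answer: -315309794/28317 ≈ -11135.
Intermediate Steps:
x(C) = 6*C (x(C) = (2*C)*3 = 6*C)
V = -187 (V = -78*2 - 31 = -13*12 - 31 = -156 - 31 = -187)
(1/28317 - 11238) + (V + 290) = (1/28317 - 11238) + (-187 + 290) = (1/28317 - 11238) + 103 = -318226445/28317 + 103 = -315309794/28317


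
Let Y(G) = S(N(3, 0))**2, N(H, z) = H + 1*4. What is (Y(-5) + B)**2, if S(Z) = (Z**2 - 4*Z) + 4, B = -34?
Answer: 349281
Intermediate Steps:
N(H, z) = 4 + H (N(H, z) = H + 4 = 4 + H)
S(Z) = 4 + Z**2 - 4*Z
Y(G) = 625 (Y(G) = (4 + (4 + 3)**2 - 4*(4 + 3))**2 = (4 + 7**2 - 4*7)**2 = (4 + 49 - 28)**2 = 25**2 = 625)
(Y(-5) + B)**2 = (625 - 34)**2 = 591**2 = 349281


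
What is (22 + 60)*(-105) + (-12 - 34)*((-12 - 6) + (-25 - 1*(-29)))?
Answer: -7966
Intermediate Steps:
(22 + 60)*(-105) + (-12 - 34)*((-12 - 6) + (-25 - 1*(-29))) = 82*(-105) - 46*(-18 + (-25 + 29)) = -8610 - 46*(-18 + 4) = -8610 - 46*(-14) = -8610 + 644 = -7966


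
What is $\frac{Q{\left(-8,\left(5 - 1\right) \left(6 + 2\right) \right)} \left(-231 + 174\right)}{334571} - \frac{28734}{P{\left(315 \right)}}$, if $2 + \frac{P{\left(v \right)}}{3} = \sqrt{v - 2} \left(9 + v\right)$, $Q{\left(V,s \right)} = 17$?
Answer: $- \frac{503262422}{144646858939} - \frac{775818 \sqrt{313}}{8214371} \approx -1.6744$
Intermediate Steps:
$P{\left(v \right)} = -6 + 3 \sqrt{-2 + v} \left(9 + v\right)$ ($P{\left(v \right)} = -6 + 3 \sqrt{v - 2} \left(9 + v\right) = -6 + 3 \sqrt{-2 + v} \left(9 + v\right)$)
$\frac{Q{\left(-8,\left(5 - 1\right) \left(6 + 2\right) \right)} \left(-231 + 174\right)}{334571} - \frac{28734}{P{\left(315 \right)}} = \frac{17 \left(-231 + 174\right)}{334571} - \frac{28734}{-6 + 27 \sqrt{-2 + 315} + 3 \cdot 315 \sqrt{-2 + 315}} = 17 \left(-57\right) \frac{1}{334571} - \frac{28734}{-6 + 27 \sqrt{313} + 3 \cdot 315 \sqrt{313}} = \left(-969\right) \frac{1}{334571} - \frac{28734}{-6 + 27 \sqrt{313} + 945 \sqrt{313}} = - \frac{51}{17609} - \frac{28734}{-6 + 972 \sqrt{313}}$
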